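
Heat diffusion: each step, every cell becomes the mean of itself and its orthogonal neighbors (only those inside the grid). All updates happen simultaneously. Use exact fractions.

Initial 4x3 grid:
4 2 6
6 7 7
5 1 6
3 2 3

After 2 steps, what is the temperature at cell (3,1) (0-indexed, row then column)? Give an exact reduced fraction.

Answer: 269/80

Derivation:
Step 1: cell (3,1) = 9/4
Step 2: cell (3,1) = 269/80
Full grid after step 2:
  19/4 367/80 65/12
  357/80 511/100 407/80
  1007/240 381/100 1117/240
  28/9 269/80 61/18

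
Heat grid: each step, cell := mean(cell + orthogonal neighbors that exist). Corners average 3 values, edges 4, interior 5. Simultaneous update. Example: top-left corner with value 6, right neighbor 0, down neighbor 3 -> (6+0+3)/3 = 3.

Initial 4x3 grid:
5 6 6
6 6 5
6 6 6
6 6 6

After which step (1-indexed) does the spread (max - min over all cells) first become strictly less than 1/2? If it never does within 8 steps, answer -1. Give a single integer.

Step 1: max=6, min=17/3, spread=1/3
  -> spread < 1/2 first at step 1
Step 2: max=6, min=1373/240, spread=67/240
Step 3: max=287/48, min=12373/2160, spread=271/1080
Step 4: max=14279/2400, min=745601/129600, spread=5093/25920
Step 5: max=1281389/216000, min=44844499/7776000, spread=257101/1555200
Step 6: max=38332033/6480000, min=2697706001/466560000, spread=497603/3732480
Step 7: max=382553887/64800000, min=162167562859/27993600000, spread=123828653/1119744000
Step 8: max=34369704587/5832000000, min=9746554115681/1679616000000, spread=1215366443/13436928000

Answer: 1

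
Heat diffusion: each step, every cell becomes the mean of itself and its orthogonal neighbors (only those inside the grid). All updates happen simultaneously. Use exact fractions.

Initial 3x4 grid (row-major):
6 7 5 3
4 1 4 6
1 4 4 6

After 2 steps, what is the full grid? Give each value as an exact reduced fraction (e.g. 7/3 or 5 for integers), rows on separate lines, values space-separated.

Answer: 161/36 115/24 109/24 85/18
47/12 73/20 22/5 75/16
17/6 7/2 49/12 175/36

Derivation:
After step 1:
  17/3 19/4 19/4 14/3
  3 4 4 19/4
  3 5/2 9/2 16/3
After step 2:
  161/36 115/24 109/24 85/18
  47/12 73/20 22/5 75/16
  17/6 7/2 49/12 175/36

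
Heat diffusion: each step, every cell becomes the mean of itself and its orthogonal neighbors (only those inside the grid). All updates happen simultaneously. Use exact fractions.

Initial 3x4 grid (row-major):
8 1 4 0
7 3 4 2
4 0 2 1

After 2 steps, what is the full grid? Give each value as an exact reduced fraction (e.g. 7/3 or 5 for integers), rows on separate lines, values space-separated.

Answer: 89/18 175/48 45/16 2
35/8 71/20 47/20 101/48
137/36 8/3 13/6 31/18

Derivation:
After step 1:
  16/3 4 9/4 2
  11/2 3 3 7/4
  11/3 9/4 7/4 5/3
After step 2:
  89/18 175/48 45/16 2
  35/8 71/20 47/20 101/48
  137/36 8/3 13/6 31/18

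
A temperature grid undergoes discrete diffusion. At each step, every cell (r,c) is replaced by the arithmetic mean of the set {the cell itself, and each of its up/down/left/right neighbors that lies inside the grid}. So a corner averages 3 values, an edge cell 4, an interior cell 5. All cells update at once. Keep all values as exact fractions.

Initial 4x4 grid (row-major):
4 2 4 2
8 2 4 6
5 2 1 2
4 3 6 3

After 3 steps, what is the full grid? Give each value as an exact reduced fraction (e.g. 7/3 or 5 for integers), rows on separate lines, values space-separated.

After step 1:
  14/3 3 3 4
  19/4 18/5 17/5 7/2
  19/4 13/5 3 3
  4 15/4 13/4 11/3
After step 2:
  149/36 107/30 67/20 7/2
  533/120 347/100 33/10 139/40
  161/40 177/50 61/20 79/24
  25/6 17/5 41/12 119/36
After step 3:
  4373/1080 13073/3600 823/240 413/120
  3617/900 10991/3000 3329/1000 407/120
  1213/300 3497/1000 9959/3000 1181/360
  1391/360 4357/1200 2371/720 721/216

Answer: 4373/1080 13073/3600 823/240 413/120
3617/900 10991/3000 3329/1000 407/120
1213/300 3497/1000 9959/3000 1181/360
1391/360 4357/1200 2371/720 721/216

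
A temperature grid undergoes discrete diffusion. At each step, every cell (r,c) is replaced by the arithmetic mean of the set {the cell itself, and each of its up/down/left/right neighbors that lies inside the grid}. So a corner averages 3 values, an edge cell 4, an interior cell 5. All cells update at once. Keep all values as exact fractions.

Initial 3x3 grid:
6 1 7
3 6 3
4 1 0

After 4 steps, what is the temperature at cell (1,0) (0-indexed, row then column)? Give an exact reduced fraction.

Answer: 333053/96000

Derivation:
Step 1: cell (1,0) = 19/4
Step 2: cell (1,0) = 271/80
Step 3: cell (1,0) = 5999/1600
Step 4: cell (1,0) = 333053/96000
Full grid after step 4:
  501181/129600 66299/18000 119789/32400
  333053/96000 210679/60000 233821/72000
  213553/64800 869159/288000 397081/129600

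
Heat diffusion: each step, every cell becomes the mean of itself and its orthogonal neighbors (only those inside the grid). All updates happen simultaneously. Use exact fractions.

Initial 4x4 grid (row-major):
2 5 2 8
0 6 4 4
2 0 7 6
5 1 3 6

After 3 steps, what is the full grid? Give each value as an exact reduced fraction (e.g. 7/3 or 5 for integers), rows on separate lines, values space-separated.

After step 1:
  7/3 15/4 19/4 14/3
  5/2 3 23/5 11/2
  7/4 16/5 4 23/4
  8/3 9/4 17/4 5
After step 2:
  103/36 83/24 533/120 179/36
  115/48 341/100 437/100 1231/240
  607/240 71/25 109/25 81/16
  20/9 371/120 31/8 5
After step 3:
  1255/432 6377/1800 7759/1800 10471/2160
  20153/7200 19769/6000 26053/6000 35161/7200
  17977/7200 19477/6000 8203/2000 11731/2400
  5647/2160 5413/1800 2449/600 223/48

Answer: 1255/432 6377/1800 7759/1800 10471/2160
20153/7200 19769/6000 26053/6000 35161/7200
17977/7200 19477/6000 8203/2000 11731/2400
5647/2160 5413/1800 2449/600 223/48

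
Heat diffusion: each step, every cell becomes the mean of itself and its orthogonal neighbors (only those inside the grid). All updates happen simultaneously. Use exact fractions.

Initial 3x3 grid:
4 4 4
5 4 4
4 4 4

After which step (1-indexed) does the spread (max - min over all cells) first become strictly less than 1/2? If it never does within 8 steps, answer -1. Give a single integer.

Step 1: max=13/3, min=4, spread=1/3
  -> spread < 1/2 first at step 1
Step 2: max=1027/240, min=4, spread=67/240
Step 3: max=9077/2160, min=807/200, spread=1807/10800
Step 4: max=3613963/864000, min=21961/5400, spread=33401/288000
Step 5: max=32333933/7776000, min=2203391/540000, spread=3025513/38880000
Step 6: max=12906526867/3110400000, min=117955949/28800000, spread=53531/995328
Step 7: max=772528925849/186624000000, min=31895116051/7776000000, spread=450953/11943936
Step 8: max=46298663560603/11197440000000, min=3833488610519/933120000000, spread=3799043/143327232

Answer: 1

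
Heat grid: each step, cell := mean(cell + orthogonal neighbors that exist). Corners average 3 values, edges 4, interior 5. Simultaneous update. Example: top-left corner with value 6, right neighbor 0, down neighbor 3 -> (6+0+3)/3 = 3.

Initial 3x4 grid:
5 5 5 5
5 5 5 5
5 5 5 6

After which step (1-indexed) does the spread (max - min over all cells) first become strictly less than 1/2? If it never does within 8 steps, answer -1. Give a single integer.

Answer: 1

Derivation:
Step 1: max=16/3, min=5, spread=1/3
  -> spread < 1/2 first at step 1
Step 2: max=95/18, min=5, spread=5/18
Step 3: max=1121/216, min=5, spread=41/216
Step 4: max=133817/25920, min=5, spread=4217/25920
Step 5: max=7985149/1555200, min=36079/7200, spread=38417/311040
Step 6: max=477760211/93312000, min=722597/144000, spread=1903471/18662400
Step 7: max=28594589089/5598720000, min=21715759/4320000, spread=18038617/223948800
Step 8: max=1712884182851/335923200000, min=1956926759/388800000, spread=883978523/13436928000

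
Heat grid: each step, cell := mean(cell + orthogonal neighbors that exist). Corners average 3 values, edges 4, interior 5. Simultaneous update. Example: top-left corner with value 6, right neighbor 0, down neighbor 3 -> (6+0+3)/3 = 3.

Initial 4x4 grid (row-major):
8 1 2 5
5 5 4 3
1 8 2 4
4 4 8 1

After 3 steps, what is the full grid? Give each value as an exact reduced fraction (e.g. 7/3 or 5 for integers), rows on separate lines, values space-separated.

Answer: 9481/2160 14429/3600 2681/720 3631/1080
31093/7200 25999/6000 11089/3000 331/90
10831/2400 419/100 25703/6000 817/225
17/4 11021/2400 29279/7200 8897/2160

Derivation:
After step 1:
  14/3 4 3 10/3
  19/4 23/5 16/5 4
  9/2 4 26/5 5/2
  3 6 15/4 13/3
After step 2:
  161/36 61/15 203/60 31/9
  1111/240 411/100 4 391/120
  65/16 243/50 373/100 481/120
  9/2 67/16 1157/240 127/36
After step 3:
  9481/2160 14429/3600 2681/720 3631/1080
  31093/7200 25999/6000 11089/3000 331/90
  10831/2400 419/100 25703/6000 817/225
  17/4 11021/2400 29279/7200 8897/2160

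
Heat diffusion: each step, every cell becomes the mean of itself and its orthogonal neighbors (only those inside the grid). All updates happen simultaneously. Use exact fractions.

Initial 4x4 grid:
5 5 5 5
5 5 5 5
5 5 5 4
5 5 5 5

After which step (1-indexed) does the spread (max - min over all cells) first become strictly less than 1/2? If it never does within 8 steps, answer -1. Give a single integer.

Step 1: max=5, min=14/3, spread=1/3
  -> spread < 1/2 first at step 1
Step 2: max=5, min=569/120, spread=31/120
Step 3: max=5, min=5189/1080, spread=211/1080
Step 4: max=5, min=523157/108000, spread=16843/108000
Step 5: max=44921/9000, min=4721357/972000, spread=130111/972000
Step 6: max=2692841/540000, min=142157633/29160000, spread=3255781/29160000
Step 7: max=2688893/540000, min=4273646309/874800000, spread=82360351/874800000
Step 8: max=483493559/97200000, min=128468683109/26244000000, spread=2074577821/26244000000

Answer: 1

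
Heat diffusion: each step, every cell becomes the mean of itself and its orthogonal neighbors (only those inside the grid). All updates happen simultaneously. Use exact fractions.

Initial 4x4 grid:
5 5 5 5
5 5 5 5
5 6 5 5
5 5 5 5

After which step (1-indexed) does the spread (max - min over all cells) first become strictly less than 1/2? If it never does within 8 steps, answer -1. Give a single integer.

Answer: 1

Derivation:
Step 1: max=21/4, min=5, spread=1/4
  -> spread < 1/2 first at step 1
Step 2: max=261/50, min=5, spread=11/50
Step 3: max=12367/2400, min=5, spread=367/2400
Step 4: max=55571/10800, min=3013/600, spread=1337/10800
Step 5: max=1661669/324000, min=90469/18000, spread=33227/324000
Step 6: max=49814327/9720000, min=544049/108000, spread=849917/9720000
Step 7: max=1491714347/291600000, min=8168533/1620000, spread=21378407/291600000
Step 8: max=44706462371/8748000000, min=2453688343/486000000, spread=540072197/8748000000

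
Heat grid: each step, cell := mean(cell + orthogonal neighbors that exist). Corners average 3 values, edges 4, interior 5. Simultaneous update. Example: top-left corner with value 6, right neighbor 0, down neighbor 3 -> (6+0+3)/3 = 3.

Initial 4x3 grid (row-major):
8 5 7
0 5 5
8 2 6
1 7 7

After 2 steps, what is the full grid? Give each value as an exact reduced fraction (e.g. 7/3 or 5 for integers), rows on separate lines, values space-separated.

Answer: 95/18 393/80 53/9
59/15 21/4 1189/240
71/15 21/5 1381/240
37/9 437/80 191/36

Derivation:
After step 1:
  13/3 25/4 17/3
  21/4 17/5 23/4
  11/4 28/5 5
  16/3 17/4 20/3
After step 2:
  95/18 393/80 53/9
  59/15 21/4 1189/240
  71/15 21/5 1381/240
  37/9 437/80 191/36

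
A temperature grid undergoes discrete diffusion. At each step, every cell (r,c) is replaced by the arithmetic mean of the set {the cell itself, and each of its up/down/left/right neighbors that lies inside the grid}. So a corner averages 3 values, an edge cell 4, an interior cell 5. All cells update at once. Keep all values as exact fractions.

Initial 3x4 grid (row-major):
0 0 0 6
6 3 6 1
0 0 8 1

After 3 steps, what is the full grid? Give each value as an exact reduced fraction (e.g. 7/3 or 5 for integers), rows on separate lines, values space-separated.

Answer: 37/18 1749/800 19661/7200 6161/2160
3513/1600 2643/1000 17773/6000 23461/7200
361/144 3311/1200 5909/1800 907/270

Derivation:
After step 1:
  2 3/4 3 7/3
  9/4 3 18/5 7/2
  2 11/4 15/4 10/3
After step 2:
  5/3 35/16 581/240 53/18
  37/16 247/100 337/100 383/120
  7/3 23/8 403/120 127/36
After step 3:
  37/18 1749/800 19661/7200 6161/2160
  3513/1600 2643/1000 17773/6000 23461/7200
  361/144 3311/1200 5909/1800 907/270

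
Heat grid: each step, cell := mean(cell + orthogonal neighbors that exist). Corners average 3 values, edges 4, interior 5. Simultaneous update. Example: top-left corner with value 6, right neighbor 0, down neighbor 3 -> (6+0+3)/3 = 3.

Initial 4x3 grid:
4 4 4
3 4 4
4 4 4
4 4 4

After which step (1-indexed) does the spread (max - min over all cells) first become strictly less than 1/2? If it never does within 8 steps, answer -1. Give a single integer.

Answer: 1

Derivation:
Step 1: max=4, min=11/3, spread=1/3
  -> spread < 1/2 first at step 1
Step 2: max=4, min=449/120, spread=31/120
Step 3: max=4, min=4109/1080, spread=211/1080
Step 4: max=7153/1800, min=415103/108000, spread=14077/108000
Step 5: max=428317/108000, min=3747593/972000, spread=5363/48600
Step 6: max=237131/60000, min=112899191/29160000, spread=93859/1166400
Step 7: max=383463533/97200000, min=6788125519/1749600000, spread=4568723/69984000
Step 8: max=11482381111/2916000000, min=408123564371/104976000000, spread=8387449/167961600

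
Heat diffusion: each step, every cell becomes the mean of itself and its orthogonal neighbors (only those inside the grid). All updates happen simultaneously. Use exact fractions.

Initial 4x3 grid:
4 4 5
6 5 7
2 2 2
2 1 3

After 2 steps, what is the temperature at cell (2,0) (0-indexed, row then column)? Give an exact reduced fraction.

Step 1: cell (2,0) = 3
Step 2: cell (2,0) = 679/240
Full grid after step 2:
  161/36 193/40 175/36
  1003/240 207/50 1103/240
  679/240 157/50 253/80
  20/9 121/60 5/2

Answer: 679/240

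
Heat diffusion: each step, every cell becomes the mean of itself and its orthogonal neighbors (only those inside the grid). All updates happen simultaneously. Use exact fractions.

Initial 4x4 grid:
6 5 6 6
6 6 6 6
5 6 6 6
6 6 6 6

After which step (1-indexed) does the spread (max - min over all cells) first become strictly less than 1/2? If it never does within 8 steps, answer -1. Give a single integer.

Answer: 1

Derivation:
Step 1: max=6, min=17/3, spread=1/3
  -> spread < 1/2 first at step 1
Step 2: max=6, min=103/18, spread=5/18
Step 3: max=6, min=3097/540, spread=143/540
Step 4: max=1346/225, min=93319/16200, spread=3593/16200
Step 5: max=161131/27000, min=561671/97200, spread=92003/486000
Step 6: max=200933/33750, min=84485143/14580000, spread=2317913/14580000
Step 7: max=46201/7776, min=2540241727/437400000, spread=58564523/437400000
Step 8: max=2161861007/364500000, min=76350473419/13122000000, spread=1476522833/13122000000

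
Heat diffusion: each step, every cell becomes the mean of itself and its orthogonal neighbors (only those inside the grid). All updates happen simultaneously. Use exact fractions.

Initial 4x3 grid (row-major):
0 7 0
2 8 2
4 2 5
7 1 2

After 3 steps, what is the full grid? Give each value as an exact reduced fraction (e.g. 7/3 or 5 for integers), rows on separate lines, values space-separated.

After step 1:
  3 15/4 3
  7/2 21/5 15/4
  15/4 4 11/4
  4 3 8/3
After step 2:
  41/12 279/80 7/2
  289/80 96/25 137/40
  61/16 177/50 79/24
  43/12 41/12 101/36
After step 3:
  631/180 17093/4800 833/240
  8809/2400 3581/1000 4217/1200
  8729/2400 21481/6000 2939/900
  173/48 12011/3600 685/216

Answer: 631/180 17093/4800 833/240
8809/2400 3581/1000 4217/1200
8729/2400 21481/6000 2939/900
173/48 12011/3600 685/216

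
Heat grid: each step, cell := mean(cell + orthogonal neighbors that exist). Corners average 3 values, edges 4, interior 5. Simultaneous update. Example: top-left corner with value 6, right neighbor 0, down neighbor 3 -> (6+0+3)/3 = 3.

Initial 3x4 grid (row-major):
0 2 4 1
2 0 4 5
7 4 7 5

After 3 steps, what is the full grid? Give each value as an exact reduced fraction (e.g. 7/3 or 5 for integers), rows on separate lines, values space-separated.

Answer: 2257/1080 17129/7200 21149/7200 373/108
39233/14400 4543/1500 3677/1000 19021/4800
7439/2160 13927/3600 1939/450 1985/432

Derivation:
After step 1:
  4/3 3/2 11/4 10/3
  9/4 12/5 4 15/4
  13/3 9/2 5 17/3
After step 2:
  61/36 479/240 139/48 59/18
  619/240 293/100 179/50 67/16
  133/36 487/120 115/24 173/36
After step 3:
  2257/1080 17129/7200 21149/7200 373/108
  39233/14400 4543/1500 3677/1000 19021/4800
  7439/2160 13927/3600 1939/450 1985/432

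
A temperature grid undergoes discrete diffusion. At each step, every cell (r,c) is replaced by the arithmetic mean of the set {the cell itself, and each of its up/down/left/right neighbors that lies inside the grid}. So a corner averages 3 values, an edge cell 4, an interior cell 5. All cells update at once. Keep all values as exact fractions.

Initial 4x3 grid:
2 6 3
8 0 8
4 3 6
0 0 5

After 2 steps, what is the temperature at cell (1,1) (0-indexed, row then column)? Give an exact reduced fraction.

Step 1: cell (1,1) = 5
Step 2: cell (1,1) = 181/50
Full grid after step 2:
  139/36 75/16 38/9
  211/48 181/50 245/48
  671/240 377/100 961/240
  85/36 12/5 67/18

Answer: 181/50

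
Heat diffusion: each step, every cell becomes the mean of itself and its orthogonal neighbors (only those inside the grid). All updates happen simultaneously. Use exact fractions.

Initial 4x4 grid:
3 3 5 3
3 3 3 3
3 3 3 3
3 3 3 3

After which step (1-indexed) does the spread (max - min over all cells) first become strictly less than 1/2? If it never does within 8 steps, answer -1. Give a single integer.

Answer: 3

Derivation:
Step 1: max=11/3, min=3, spread=2/3
Step 2: max=211/60, min=3, spread=31/60
Step 3: max=1831/540, min=3, spread=211/540
  -> spread < 1/2 first at step 3
Step 4: max=178843/54000, min=3, spread=16843/54000
Step 5: max=1596643/486000, min=13579/4500, spread=130111/486000
Step 6: max=47382367/14580000, min=817159/270000, spread=3255781/14580000
Step 7: max=1412553691/437400000, min=821107/270000, spread=82360351/437400000
Step 8: max=42117316891/13122000000, min=148306441/48600000, spread=2074577821/13122000000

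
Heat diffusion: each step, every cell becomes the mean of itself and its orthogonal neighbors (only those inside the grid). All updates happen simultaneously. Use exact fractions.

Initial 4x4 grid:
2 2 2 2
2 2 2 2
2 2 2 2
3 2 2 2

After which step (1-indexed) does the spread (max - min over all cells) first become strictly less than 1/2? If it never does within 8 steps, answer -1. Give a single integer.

Step 1: max=7/3, min=2, spread=1/3
  -> spread < 1/2 first at step 1
Step 2: max=41/18, min=2, spread=5/18
Step 3: max=473/216, min=2, spread=41/216
Step 4: max=14003/6480, min=2, spread=1043/6480
Step 5: max=414353/194400, min=2, spread=25553/194400
Step 6: max=12335459/5832000, min=36079/18000, spread=645863/5832000
Step 7: max=367561691/174960000, min=240971/120000, spread=16225973/174960000
Step 8: max=10975077983/5248800000, min=108701/54000, spread=409340783/5248800000

Answer: 1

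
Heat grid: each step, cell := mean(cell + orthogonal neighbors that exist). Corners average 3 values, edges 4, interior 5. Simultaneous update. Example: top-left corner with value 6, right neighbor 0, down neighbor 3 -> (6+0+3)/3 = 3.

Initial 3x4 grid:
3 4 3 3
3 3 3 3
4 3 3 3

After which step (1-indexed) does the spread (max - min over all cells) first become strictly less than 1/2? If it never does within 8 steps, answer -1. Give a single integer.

Answer: 1

Derivation:
Step 1: max=10/3, min=3, spread=1/3
  -> spread < 1/2 first at step 1
Step 2: max=787/240, min=3, spread=67/240
Step 3: max=7067/2160, min=145/48, spread=271/1080
Step 4: max=420799/129600, min=7321/2400, spread=5093/25920
Step 5: max=25139501/7776000, min=662611/216000, spread=257101/1555200
Step 6: max=1501333999/466560000, min=19987967/6480000, spread=497603/3732480
Step 7: max=89774837141/27993600000, min=200646113/64800000, spread=123828653/1119744000
Step 8: max=5369989884319/1679616000000, min=18118295413/5832000000, spread=1215366443/13436928000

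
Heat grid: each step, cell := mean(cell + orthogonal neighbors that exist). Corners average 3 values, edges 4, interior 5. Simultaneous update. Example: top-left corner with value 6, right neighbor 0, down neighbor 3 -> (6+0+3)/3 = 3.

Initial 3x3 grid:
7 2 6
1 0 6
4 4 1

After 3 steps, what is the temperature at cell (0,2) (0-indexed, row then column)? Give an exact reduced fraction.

Answer: 496/135

Derivation:
Step 1: cell (0,2) = 14/3
Step 2: cell (0,2) = 35/9
Step 3: cell (0,2) = 496/135
Full grid after step 3:
  7151/2160 5523/1600 496/135
  5429/1800 19159/6000 48457/14400
  689/240 41957/14400 3413/1080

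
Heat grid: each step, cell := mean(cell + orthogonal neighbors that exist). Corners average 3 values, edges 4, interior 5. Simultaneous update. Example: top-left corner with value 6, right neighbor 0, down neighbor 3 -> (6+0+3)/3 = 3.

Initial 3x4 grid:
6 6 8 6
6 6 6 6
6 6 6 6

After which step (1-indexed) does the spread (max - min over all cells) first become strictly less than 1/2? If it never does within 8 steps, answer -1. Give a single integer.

Step 1: max=20/3, min=6, spread=2/3
Step 2: max=391/60, min=6, spread=31/60
Step 3: max=3451/540, min=6, spread=211/540
  -> spread < 1/2 first at step 3
Step 4: max=340897/54000, min=5447/900, spread=14077/54000
Step 5: max=3056407/486000, min=327683/54000, spread=5363/24300
Step 6: max=91220809/14580000, min=182869/30000, spread=93859/583200
Step 7: max=5459074481/874800000, min=296936467/48600000, spread=4568723/34992000
Step 8: max=326708435629/52488000000, min=8929618889/1458000000, spread=8387449/83980800

Answer: 3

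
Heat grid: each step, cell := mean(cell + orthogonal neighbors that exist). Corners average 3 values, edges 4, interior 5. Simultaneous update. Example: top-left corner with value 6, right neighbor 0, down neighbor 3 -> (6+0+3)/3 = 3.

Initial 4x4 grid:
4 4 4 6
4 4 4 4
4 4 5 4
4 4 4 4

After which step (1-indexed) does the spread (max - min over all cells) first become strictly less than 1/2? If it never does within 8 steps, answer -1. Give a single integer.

Answer: 3

Derivation:
Step 1: max=14/3, min=4, spread=2/3
Step 2: max=41/9, min=4, spread=5/9
Step 3: max=9577/2160, min=1613/400, spread=2167/5400
  -> spread < 1/2 first at step 3
Step 4: max=283579/64800, min=29191/7200, spread=1043/3240
Step 5: max=8422609/1944000, min=292849/72000, spread=257843/972000
Step 6: max=50163491/11664000, min=5286671/1296000, spread=645863/2916000
Step 7: max=7482437737/1749600000, min=795324253/194400000, spread=16225973/87480000
Step 8: max=223463948719/52488000000, min=23919681451/5832000000, spread=409340783/2624400000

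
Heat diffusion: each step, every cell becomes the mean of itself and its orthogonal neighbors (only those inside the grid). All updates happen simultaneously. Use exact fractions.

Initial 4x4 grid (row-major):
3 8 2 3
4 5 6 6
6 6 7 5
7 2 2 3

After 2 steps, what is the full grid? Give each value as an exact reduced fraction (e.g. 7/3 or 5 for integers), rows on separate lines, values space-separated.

After step 1:
  5 9/2 19/4 11/3
  9/2 29/5 26/5 5
  23/4 26/5 26/5 21/4
  5 17/4 7/2 10/3
After step 2:
  14/3 401/80 1087/240 161/36
  421/80 126/25 519/100 1147/240
  409/80 131/25 487/100 1127/240
  5 359/80 977/240 145/36

Answer: 14/3 401/80 1087/240 161/36
421/80 126/25 519/100 1147/240
409/80 131/25 487/100 1127/240
5 359/80 977/240 145/36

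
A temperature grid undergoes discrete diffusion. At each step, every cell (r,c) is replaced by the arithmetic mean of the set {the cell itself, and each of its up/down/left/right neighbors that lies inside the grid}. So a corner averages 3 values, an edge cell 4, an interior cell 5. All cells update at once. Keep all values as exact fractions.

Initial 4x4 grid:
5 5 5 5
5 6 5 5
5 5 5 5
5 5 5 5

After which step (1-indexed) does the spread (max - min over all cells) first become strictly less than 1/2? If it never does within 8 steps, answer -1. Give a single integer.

Step 1: max=21/4, min=5, spread=1/4
  -> spread < 1/2 first at step 1
Step 2: max=261/50, min=5, spread=11/50
Step 3: max=12367/2400, min=5, spread=367/2400
Step 4: max=55571/10800, min=3013/600, spread=1337/10800
Step 5: max=1661669/324000, min=90469/18000, spread=33227/324000
Step 6: max=49814327/9720000, min=544049/108000, spread=849917/9720000
Step 7: max=1491714347/291600000, min=8168533/1620000, spread=21378407/291600000
Step 8: max=44706462371/8748000000, min=2453688343/486000000, spread=540072197/8748000000

Answer: 1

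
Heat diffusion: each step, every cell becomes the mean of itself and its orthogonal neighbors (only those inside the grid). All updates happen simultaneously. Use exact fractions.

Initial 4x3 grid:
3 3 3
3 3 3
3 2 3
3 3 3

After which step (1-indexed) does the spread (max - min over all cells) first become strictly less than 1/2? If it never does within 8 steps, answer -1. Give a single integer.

Step 1: max=3, min=11/4, spread=1/4
  -> spread < 1/2 first at step 1
Step 2: max=3, min=277/100, spread=23/100
Step 3: max=1187/400, min=13589/4800, spread=131/960
Step 4: max=21209/7200, min=123049/43200, spread=841/8640
Step 5: max=4226627/1440000, min=49297949/17280000, spread=56863/691200
Step 6: max=37890457/12960000, min=445025659/155520000, spread=386393/6220800
Step 7: max=15131641187/5184000000, min=178230276869/62208000000, spread=26795339/497664000
Step 8: max=906033850333/311040000000, min=10713624285871/3732480000000, spread=254051069/5971968000

Answer: 1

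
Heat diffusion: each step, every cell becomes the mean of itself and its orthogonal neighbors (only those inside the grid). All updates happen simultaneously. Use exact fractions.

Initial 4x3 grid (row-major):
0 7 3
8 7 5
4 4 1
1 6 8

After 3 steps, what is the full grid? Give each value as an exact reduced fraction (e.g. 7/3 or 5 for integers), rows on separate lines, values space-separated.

After step 1:
  5 17/4 5
  19/4 31/5 4
  17/4 22/5 9/2
  11/3 19/4 5
After step 2:
  14/3 409/80 53/12
  101/20 118/25 197/40
  64/15 241/50 179/40
  38/9 1069/240 19/4
After step 3:
  3559/720 22699/4800 3469/720
  5611/1200 9851/2000 5561/1200
  16523/3600 27283/6000 1897/400
  9319/2160 65687/14400 3283/720

Answer: 3559/720 22699/4800 3469/720
5611/1200 9851/2000 5561/1200
16523/3600 27283/6000 1897/400
9319/2160 65687/14400 3283/720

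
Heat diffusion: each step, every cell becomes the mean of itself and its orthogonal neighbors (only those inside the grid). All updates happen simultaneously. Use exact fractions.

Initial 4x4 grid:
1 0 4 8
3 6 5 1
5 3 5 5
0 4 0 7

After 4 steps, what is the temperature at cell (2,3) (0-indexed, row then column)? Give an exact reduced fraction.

Step 1: cell (2,3) = 9/2
Step 2: cell (2,3) = 337/80
Step 3: cell (2,3) = 3401/800
Step 4: cell (2,3) = 32481/8000
Full grid after step 4:
  99871/32400 71549/21600 416689/108000 267167/64800
  4157/1350 62891/18000 139069/36000 910043/216000
  14519/4500 202307/60000 19463/5000 32481/8000
  22159/7200 27151/8000 262039/72000 10721/2700

Answer: 32481/8000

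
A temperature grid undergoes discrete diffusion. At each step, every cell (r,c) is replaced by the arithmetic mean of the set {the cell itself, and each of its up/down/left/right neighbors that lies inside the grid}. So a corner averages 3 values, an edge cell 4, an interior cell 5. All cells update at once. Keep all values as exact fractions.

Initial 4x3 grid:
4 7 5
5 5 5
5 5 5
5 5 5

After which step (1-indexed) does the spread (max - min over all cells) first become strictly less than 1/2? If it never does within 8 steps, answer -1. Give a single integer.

Step 1: max=17/3, min=19/4, spread=11/12
Step 2: max=433/80, min=79/16, spread=19/40
  -> spread < 1/2 first at step 2
Step 3: max=11509/2160, min=239/48, spread=377/1080
Step 4: max=1509289/288000, min=7507/1500, spread=13589/57600
Step 5: max=40623397/7776000, min=1082867/216000, spread=328037/1555200
Step 6: max=2422616303/466560000, min=32619649/6480000, spread=2960063/18662400
Step 7: max=144975171877/27993600000, min=326801561/64800000, spread=151875901/1119744000
Step 8: max=8673020277743/1679616000000, min=1842892721/364500000, spread=289552991/2687385600

Answer: 2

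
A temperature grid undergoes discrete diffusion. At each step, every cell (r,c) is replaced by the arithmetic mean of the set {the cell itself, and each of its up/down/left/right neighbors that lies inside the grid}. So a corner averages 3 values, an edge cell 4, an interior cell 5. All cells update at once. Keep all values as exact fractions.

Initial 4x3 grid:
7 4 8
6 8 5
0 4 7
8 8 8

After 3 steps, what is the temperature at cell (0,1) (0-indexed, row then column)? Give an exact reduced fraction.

Step 1: cell (0,1) = 27/4
Step 2: cell (0,1) = 1409/240
Step 3: cell (0,1) = 87091/14400
Full grid after step 3:
  6107/1080 87091/14400 13219/2160
  39913/7200 17227/3000 22469/3600
  38873/7200 11843/2000 11287/1800
  12299/2160 2451/400 889/135

Answer: 87091/14400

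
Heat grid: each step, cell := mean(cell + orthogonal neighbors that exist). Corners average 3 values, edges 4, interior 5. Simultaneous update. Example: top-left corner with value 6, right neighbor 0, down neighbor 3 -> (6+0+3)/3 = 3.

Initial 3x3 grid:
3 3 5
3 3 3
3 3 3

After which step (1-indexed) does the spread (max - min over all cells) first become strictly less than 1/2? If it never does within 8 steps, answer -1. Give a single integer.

Answer: 3

Derivation:
Step 1: max=11/3, min=3, spread=2/3
Step 2: max=32/9, min=3, spread=5/9
Step 3: max=365/108, min=3, spread=41/108
  -> spread < 1/2 first at step 3
Step 4: max=21571/6480, min=551/180, spread=347/1296
Step 5: max=1273337/388800, min=5557/1800, spread=2921/15552
Step 6: max=75812539/23328000, min=673483/216000, spread=24611/186624
Step 7: max=4517762033/1399680000, min=15236741/4860000, spread=207329/2239488
Step 8: max=269972352451/83980800000, min=816401599/259200000, spread=1746635/26873856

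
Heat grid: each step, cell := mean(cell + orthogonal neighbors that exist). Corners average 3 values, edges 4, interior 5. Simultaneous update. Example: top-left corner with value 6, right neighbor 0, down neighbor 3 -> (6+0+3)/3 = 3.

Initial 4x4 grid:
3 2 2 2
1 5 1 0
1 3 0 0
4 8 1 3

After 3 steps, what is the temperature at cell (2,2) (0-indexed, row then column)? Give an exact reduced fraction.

Step 1: cell (2,2) = 1
Step 2: cell (2,2) = 39/20
Step 3: cell (2,2) = 5611/3000
Full grid after step 3:
  283/120 5573/2400 503/288 3101/2160
  6293/2400 2253/1000 10871/6000 109/90
  20783/7200 16733/6000 5611/3000 257/180
  7439/2160 10939/3600 1739/720 359/216

Answer: 5611/3000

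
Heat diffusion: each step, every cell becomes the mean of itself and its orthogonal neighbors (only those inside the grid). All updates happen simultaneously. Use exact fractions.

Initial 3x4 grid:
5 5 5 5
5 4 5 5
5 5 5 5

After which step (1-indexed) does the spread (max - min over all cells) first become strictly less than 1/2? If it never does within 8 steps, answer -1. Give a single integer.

Answer: 1

Derivation:
Step 1: max=5, min=19/4, spread=1/4
  -> spread < 1/2 first at step 1
Step 2: max=5, min=477/100, spread=23/100
Step 3: max=1987/400, min=23189/4800, spread=131/960
Step 4: max=35609/7200, min=209449/43200, spread=841/8640
Step 5: max=7106627/1440000, min=83857949/17280000, spread=56863/691200
Step 6: max=63810457/12960000, min=756065659/155520000, spread=386393/6220800
Step 7: max=25499641187/5184000000, min=302646276869/62208000000, spread=26795339/497664000
Step 8: max=1528113850333/311040000000, min=18178584285871/3732480000000, spread=254051069/5971968000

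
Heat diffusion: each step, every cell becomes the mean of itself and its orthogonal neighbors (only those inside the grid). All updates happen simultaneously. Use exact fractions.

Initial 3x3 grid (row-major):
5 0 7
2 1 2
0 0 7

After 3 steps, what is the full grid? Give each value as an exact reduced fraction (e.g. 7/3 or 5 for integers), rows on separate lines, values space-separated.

Answer: 925/432 1573/576 209/72
97/48 87/40 571/192
85/54 317/144 121/48

Derivation:
After step 1:
  7/3 13/4 3
  2 1 17/4
  2/3 2 3
After step 2:
  91/36 115/48 7/2
  3/2 5/2 45/16
  14/9 5/3 37/12
After step 3:
  925/432 1573/576 209/72
  97/48 87/40 571/192
  85/54 317/144 121/48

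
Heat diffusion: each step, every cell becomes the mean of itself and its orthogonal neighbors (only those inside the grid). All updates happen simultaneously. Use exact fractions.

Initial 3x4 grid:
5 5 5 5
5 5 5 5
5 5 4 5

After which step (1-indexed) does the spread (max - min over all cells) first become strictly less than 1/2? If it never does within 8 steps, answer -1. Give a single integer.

Step 1: max=5, min=14/3, spread=1/3
  -> spread < 1/2 first at step 1
Step 2: max=5, min=569/120, spread=31/120
Step 3: max=5, min=5189/1080, spread=211/1080
Step 4: max=8953/1800, min=523103/108000, spread=14077/108000
Step 5: max=536317/108000, min=4719593/972000, spread=5363/48600
Step 6: max=297131/60000, min=142059191/29160000, spread=93859/1166400
Step 7: max=480663533/97200000, min=8537725519/1749600000, spread=4568723/69984000
Step 8: max=14398381111/2916000000, min=513099564371/104976000000, spread=8387449/167961600

Answer: 1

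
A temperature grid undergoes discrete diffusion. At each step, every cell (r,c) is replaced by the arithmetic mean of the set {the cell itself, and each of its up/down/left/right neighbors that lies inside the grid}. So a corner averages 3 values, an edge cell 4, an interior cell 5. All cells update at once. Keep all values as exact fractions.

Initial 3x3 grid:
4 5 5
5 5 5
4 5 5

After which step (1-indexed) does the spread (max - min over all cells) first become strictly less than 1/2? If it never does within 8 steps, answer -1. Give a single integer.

Step 1: max=5, min=9/2, spread=1/2
Step 2: max=5, min=167/36, spread=13/36
  -> spread < 1/2 first at step 2
Step 3: max=709/144, min=6763/1440, spread=109/480
Step 4: max=17639/3600, min=122971/25920, spread=20149/129600
Step 5: max=2523509/518400, min=24690067/5184000, spread=545023/5184000
Step 6: max=31468763/6480000, min=1487816249/311040000, spread=36295/497664
Step 7: max=7531864169/1555200000, min=89426829403/18662400000, spread=305773/5971968
Step 8: max=75217424503/15552000000, min=5375405329841/1119744000000, spread=2575951/71663616

Answer: 2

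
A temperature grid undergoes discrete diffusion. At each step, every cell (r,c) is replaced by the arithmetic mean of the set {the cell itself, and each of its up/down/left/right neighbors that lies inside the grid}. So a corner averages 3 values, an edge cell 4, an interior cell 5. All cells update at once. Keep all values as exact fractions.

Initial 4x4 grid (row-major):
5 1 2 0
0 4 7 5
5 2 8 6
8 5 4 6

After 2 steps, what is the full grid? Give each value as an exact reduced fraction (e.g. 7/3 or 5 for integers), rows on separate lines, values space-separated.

After step 1:
  2 3 5/2 7/3
  7/2 14/5 26/5 9/2
  15/4 24/5 27/5 25/4
  6 19/4 23/4 16/3
After step 2:
  17/6 103/40 391/120 28/9
  241/80 193/50 102/25 1097/240
  361/80 43/10 137/25 1289/240
  29/6 213/40 637/120 52/9

Answer: 17/6 103/40 391/120 28/9
241/80 193/50 102/25 1097/240
361/80 43/10 137/25 1289/240
29/6 213/40 637/120 52/9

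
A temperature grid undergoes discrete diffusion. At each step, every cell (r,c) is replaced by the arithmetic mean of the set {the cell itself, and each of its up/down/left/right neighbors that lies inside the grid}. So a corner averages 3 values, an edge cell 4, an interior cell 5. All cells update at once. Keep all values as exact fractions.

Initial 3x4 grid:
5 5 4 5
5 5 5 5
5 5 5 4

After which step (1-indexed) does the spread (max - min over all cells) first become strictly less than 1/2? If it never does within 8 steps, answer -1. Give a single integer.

Answer: 1

Derivation:
Step 1: max=5, min=14/3, spread=1/3
  -> spread < 1/2 first at step 1
Step 2: max=5, min=1133/240, spread=67/240
Step 3: max=239/48, min=10213/2160, spread=271/1080
Step 4: max=11879/2400, min=616001/129600, spread=5093/25920
Step 5: max=1065389/216000, min=37068499/7776000, spread=257101/1555200
Step 6: max=31852033/6480000, min=2231146001/466560000, spread=497603/3732480
Step 7: max=317753887/64800000, min=134173962859/27993600000, spread=123828653/1119744000
Step 8: max=28537704587/5832000000, min=8066938115681/1679616000000, spread=1215366443/13436928000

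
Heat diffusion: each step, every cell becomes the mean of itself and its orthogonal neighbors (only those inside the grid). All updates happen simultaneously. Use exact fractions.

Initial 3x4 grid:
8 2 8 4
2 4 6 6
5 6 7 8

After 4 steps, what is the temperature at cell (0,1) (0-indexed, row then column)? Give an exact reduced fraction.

Step 1: cell (0,1) = 11/2
Step 2: cell (0,1) = 37/8
Step 3: cell (0,1) = 253/50
Step 4: cell (0,1) = 179659/36000
Full grid after step 4:
  207023/43200 179659/36000 199379/36000 62297/10800
  4112681/864000 1872409/360000 337589/60000 72463/12000
  644419/129600 1135829/216000 423883/72000 132269/21600

Answer: 179659/36000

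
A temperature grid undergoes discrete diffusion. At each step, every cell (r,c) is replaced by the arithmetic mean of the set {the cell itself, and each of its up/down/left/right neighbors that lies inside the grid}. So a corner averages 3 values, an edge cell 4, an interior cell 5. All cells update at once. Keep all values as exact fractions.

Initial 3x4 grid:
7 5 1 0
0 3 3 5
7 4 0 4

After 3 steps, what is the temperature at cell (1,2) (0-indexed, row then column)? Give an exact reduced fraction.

Answer: 2857/1000

Derivation:
Step 1: cell (1,2) = 12/5
Step 2: cell (1,2) = 67/25
Step 3: cell (1,2) = 2857/1000
Full grid after step 3:
  89/24 8093/2400 6643/2400 1843/720
  54173/14400 19657/6000 2857/1000 199/75
  775/216 24079/7200 7043/2400 2023/720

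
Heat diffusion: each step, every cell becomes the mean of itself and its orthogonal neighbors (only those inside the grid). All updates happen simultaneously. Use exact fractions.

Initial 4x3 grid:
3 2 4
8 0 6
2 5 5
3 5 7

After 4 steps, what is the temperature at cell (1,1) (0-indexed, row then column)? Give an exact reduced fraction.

Step 1: cell (1,1) = 21/5
Step 2: cell (1,1) = 337/100
Step 3: cell (1,1) = 12079/3000
Step 4: cell (1,1) = 1374007/360000
Full grid after step 4:
  461617/129600 3228143/864000 53663/14400
  833087/216000 1374007/360000 149077/36000
  859307/216000 260597/60000 476591/108000
  278321/64800 106093/24000 154073/32400

Answer: 1374007/360000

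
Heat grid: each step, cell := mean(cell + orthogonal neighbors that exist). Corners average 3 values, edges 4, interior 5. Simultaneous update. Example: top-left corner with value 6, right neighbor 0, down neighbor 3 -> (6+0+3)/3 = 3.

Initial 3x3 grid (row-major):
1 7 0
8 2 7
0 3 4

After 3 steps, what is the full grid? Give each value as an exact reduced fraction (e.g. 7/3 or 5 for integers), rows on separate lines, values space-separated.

After step 1:
  16/3 5/2 14/3
  11/4 27/5 13/4
  11/3 9/4 14/3
After step 2:
  127/36 179/40 125/36
  343/80 323/100 1079/240
  26/9 959/240 61/18
After step 3:
  8849/2160 2941/800 8959/2160
  16721/4800 24581/6000 52513/14400
  2011/540 48613/14400 4277/1080

Answer: 8849/2160 2941/800 8959/2160
16721/4800 24581/6000 52513/14400
2011/540 48613/14400 4277/1080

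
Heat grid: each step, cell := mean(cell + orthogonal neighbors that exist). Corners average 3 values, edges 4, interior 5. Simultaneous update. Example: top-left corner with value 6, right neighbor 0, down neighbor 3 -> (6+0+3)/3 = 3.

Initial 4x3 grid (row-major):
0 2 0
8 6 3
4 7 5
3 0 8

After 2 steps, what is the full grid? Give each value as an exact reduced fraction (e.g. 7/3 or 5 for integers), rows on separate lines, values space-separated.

After step 1:
  10/3 2 5/3
  9/2 26/5 7/2
  11/2 22/5 23/4
  7/3 9/2 13/3
After step 2:
  59/18 61/20 43/18
  139/30 98/25 967/240
  251/60 507/100 1079/240
  37/9 467/120 175/36

Answer: 59/18 61/20 43/18
139/30 98/25 967/240
251/60 507/100 1079/240
37/9 467/120 175/36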